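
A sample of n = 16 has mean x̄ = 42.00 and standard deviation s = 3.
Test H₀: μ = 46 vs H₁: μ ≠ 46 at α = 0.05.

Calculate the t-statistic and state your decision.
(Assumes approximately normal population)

Answer: t = -5.3333, reject H₀

Derivation:
df = n - 1 = 15
SE = s/√n = 3/√16 = 0.7500
t = (x̄ - μ₀)/SE = (42.00 - 46)/0.7500 = -5.3333
Critical value: t_{0.025,15} = ±2.131
p-value ≈ 0.0001
Decision: reject H₀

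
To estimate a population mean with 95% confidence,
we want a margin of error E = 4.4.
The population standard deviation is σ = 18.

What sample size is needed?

Answer: n = 65

Derivation:
z_0.025 = 1.960
n = (z×σ/E)² = (1.960×18/4.4)²
n = 64.2912
Round up: n = 65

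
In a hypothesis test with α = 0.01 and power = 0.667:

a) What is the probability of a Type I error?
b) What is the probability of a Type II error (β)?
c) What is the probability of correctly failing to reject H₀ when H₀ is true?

Answer: a) 0.01, b) 0.333, c) 0.99

Derivation:
a) Type I error probability = α = 0.01
b) Power = P(reject H₀ | H₁ true) = 1 - β = 0.667, so Type II error probability = β = 1 - Power = 0.333
c) P(fail to reject H₀ | H₀ true) = 1 - α = 0.99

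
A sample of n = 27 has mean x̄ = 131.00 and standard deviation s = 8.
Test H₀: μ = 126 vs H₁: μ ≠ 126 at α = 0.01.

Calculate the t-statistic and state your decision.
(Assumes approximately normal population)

df = n - 1 = 26
SE = s/√n = 8/√27 = 1.5396
t = (x̄ - μ₀)/SE = (131.00 - 126)/1.5396 = 3.2476
Critical value: t_{0.005,26} = ±2.779
p-value ≈ 0.0032
Decision: reject H₀

Answer: t = 3.2476, reject H₀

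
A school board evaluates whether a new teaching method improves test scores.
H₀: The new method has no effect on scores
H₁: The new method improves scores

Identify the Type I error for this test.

Type I error (α): Rejecting H₀ when H₀ is true
Type II error (β): Failing to reject H₀ when H₁ is true

Answer: Concluding the new method improves scores when it actually doesn't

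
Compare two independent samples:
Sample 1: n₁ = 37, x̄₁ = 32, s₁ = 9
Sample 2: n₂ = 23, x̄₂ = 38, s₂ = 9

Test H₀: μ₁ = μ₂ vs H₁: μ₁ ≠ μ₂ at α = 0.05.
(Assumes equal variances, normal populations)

Pooled variance: s²_p = [36×9² + 22×9²]/(58) = 81.0000
s_p = 9.0000
SE = s_p×√(1/n₁ + 1/n₂) = 9.0000×√(1/37 + 1/23) = 2.3898
t = (x̄₁ - x̄₂)/SE = (32 - 38)/2.3898 = -2.5107
df = 58, t-critical = ±2.002
Decision: reject H₀

Answer: t = -2.5107, reject H₀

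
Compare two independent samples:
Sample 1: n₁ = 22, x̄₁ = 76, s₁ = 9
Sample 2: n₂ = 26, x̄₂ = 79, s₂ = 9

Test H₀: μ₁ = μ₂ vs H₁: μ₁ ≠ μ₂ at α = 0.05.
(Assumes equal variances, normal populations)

Pooled variance: s²_p = [21×9² + 25×9²]/(46) = 81.0000
s_p = 9.0000
SE = s_p×√(1/n₁ + 1/n₂) = 9.0000×√(1/22 + 1/26) = 2.6071
t = (x̄₁ - x̄₂)/SE = (76 - 79)/2.6071 = -1.1507
df = 46, t-critical = ±2.013
Decision: fail to reject H₀

Answer: t = -1.1507, fail to reject H₀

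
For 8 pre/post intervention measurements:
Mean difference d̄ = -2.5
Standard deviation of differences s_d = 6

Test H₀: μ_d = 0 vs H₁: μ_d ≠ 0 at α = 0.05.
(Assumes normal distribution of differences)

df = n - 1 = 7
SE = s_d/√n = 6/√8 = 2.1213
t = d̄/SE = -2.5/2.1213 = -1.1785
Critical value: t_{0.025,7} = ±2.365
p-value ≈ 0.2771
Decision: fail to reject H₀

Answer: t = -1.1785, fail to reject H₀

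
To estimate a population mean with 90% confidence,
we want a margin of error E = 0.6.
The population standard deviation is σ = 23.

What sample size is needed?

Answer: n = 3977

Derivation:
z_0.05 = 1.645
n = (z×σ/E)² = (1.645×23/0.6)²
n = 3976.3534
Round up: n = 3977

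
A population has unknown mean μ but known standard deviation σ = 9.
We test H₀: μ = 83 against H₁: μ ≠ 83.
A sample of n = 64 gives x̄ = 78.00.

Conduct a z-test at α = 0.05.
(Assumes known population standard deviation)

Answer: z = -4.4444, reject H₀

Derivation:
Standard error: SE = σ/√n = 9/√64 = 1.1250
z-statistic: z = (x̄ - μ₀)/SE = (78.00 - 83)/1.1250 = -4.4444
Critical value: ±1.960
p-value < 0.0001
Decision: reject H₀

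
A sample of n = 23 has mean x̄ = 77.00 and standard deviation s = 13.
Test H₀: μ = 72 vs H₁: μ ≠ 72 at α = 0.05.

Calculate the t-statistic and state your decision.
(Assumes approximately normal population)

Answer: t = 1.8445, fail to reject H₀

Derivation:
df = n - 1 = 22
SE = s/√n = 13/√23 = 2.7107
t = (x̄ - μ₀)/SE = (77.00 - 72)/2.7107 = 1.8445
Critical value: t_{0.025,22} = ±2.074
p-value ≈ 0.0786
Decision: fail to reject H₀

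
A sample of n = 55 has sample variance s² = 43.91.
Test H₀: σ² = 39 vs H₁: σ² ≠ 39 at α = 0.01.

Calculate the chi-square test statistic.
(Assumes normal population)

Answer: χ² = 60.7985, fail to reject H₀

Derivation:
df = n - 1 = 54
χ² = (n-1)s²/σ₀² = 54×43.91/39 = 60.7985
Critical values: χ²_{0.995,54} = 30.981, χ²_{0.005,54} = 84.502
Rejection region: χ² < 30.981 or χ² > 84.502
Decision: fail to reject H₀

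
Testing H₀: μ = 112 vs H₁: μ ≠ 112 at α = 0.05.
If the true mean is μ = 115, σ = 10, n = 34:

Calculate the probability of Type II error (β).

Answer: β ≈ 0.5833

Derivation:
SE = σ/√n = 10/√34 = 1.7150
Critical values: μ₀ ± z_0.025×SE = 112 ± 1.960×1.7150
Acceptance region: (108.6386, 115.3614)
Under H₁ (μ = 115): z_high = (115.3614 - 115)/1.7150 = 0.2107, z_low = (108.6386 - 115)/1.7150 = -3.7093
β = P(not reject | H₁) = Φ(0.2107) - Φ(-3.7093) ≈ 0.5833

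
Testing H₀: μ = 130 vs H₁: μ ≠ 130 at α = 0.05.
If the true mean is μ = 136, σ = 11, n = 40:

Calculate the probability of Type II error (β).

SE = σ/√n = 11/√40 = 1.7393
Critical values: μ₀ ± z_0.025×SE = 130 ± 1.960×1.7393
Acceptance region: (126.5910, 133.4090)
Under H₁ (μ = 136): z_high = (133.4090 - 136)/1.7393 = -1.4897, z_low = (126.5910 - 136)/1.7393 = -5.4096
β = P(not reject | H₁) = Φ(-1.4897) - Φ(-5.4096) ≈ 0.0682

Answer: β ≈ 0.0682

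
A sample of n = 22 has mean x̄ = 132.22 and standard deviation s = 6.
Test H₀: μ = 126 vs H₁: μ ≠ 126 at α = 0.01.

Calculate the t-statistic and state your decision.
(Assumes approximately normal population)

Answer: t = 4.8624, reject H₀

Derivation:
df = n - 1 = 21
SE = s/√n = 6/√22 = 1.2792
t = (x̄ - μ₀)/SE = (132.22 - 126)/1.2792 = 4.8624
Critical value: t_{0.005,21} = ±2.831
p-value ≈ 0.0001
Decision: reject H₀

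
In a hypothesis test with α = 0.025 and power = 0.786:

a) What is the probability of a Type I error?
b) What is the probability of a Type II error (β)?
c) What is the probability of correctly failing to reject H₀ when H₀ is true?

Answer: a) 0.025, b) 0.214, c) 0.975

Derivation:
a) Type I error probability = α = 0.025
b) Power = P(reject H₀ | H₁ true) = 1 - β = 0.786, so Type II error probability = β = 1 - Power = 0.214
c) P(fail to reject H₀ | H₀ true) = 1 - α = 0.975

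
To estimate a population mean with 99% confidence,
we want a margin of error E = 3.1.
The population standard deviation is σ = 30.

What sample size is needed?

Answer: n = 622

Derivation:
z_0.005 = 2.576
n = (z×σ/E)² = (2.576×30/3.1)²
n = 621.4566
Round up: n = 622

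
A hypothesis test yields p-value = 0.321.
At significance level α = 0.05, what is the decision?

Answer: fail to reject H₀

Derivation:
Compare p-value to α:
0.321 ≥ 0.05
Decision: fail to reject H₀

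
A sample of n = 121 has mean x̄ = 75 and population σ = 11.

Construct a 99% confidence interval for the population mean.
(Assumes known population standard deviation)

Answer: (72.4240, 77.5760)

Derivation:
Confidence level: 99%, α = 0.01
z_0.005 = 2.576
SE = σ/√n = 11/√121 = 1.0000
Margin of error = 2.576 × 1.0000 = 2.5760
CI: x̄ ± margin = 75 ± 2.5760
CI: (72.4240, 77.5760)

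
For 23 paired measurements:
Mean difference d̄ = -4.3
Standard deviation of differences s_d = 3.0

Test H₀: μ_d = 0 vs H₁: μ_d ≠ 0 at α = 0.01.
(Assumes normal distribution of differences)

df = n - 1 = 22
SE = s_d/√n = 3.0/√23 = 0.6255
t = d̄/SE = -4.3/0.6255 = -6.8745
Critical value: t_{0.005,22} = ±2.819
p-value < 0.0001
Decision: reject H₀

Answer: t = -6.8745, reject H₀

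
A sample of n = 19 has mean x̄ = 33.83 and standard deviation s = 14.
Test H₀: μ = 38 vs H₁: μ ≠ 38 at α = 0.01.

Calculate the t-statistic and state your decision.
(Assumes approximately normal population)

df = n - 1 = 18
SE = s/√n = 14/√19 = 3.2118
t = (x̄ - μ₀)/SE = (33.83 - 38)/3.2118 = -1.2983
Critical value: t_{0.005,18} = ±2.878
p-value ≈ 0.2106
Decision: fail to reject H₀

Answer: t = -1.2983, fail to reject H₀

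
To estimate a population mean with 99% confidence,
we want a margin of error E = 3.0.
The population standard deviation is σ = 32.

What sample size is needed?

Answer: n = 756

Derivation:
z_0.005 = 2.576
n = (z×σ/E)² = (2.576×32/3.0)²
n = 755.0038
Round up: n = 756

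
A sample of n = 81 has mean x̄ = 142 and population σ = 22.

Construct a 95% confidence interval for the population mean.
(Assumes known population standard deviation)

Confidence level: 95%, α = 0.05
z_0.025 = 1.960
SE = σ/√n = 22/√81 = 2.4444
Margin of error = 1.960 × 2.4444 = 4.7910
CI: x̄ ± margin = 142 ± 4.7910
CI: (137.2090, 146.7910)

Answer: (137.2090, 146.7910)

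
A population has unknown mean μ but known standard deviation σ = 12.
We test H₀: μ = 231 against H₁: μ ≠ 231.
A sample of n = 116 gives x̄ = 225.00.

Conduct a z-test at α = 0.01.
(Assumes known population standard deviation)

Answer: z = -5.3850, reject H₀

Derivation:
Standard error: SE = σ/√n = 12/√116 = 1.1142
z-statistic: z = (x̄ - μ₀)/SE = (225.00 - 231)/1.1142 = -5.3850
Critical value: ±2.576
p-value < 0.0001
Decision: reject H₀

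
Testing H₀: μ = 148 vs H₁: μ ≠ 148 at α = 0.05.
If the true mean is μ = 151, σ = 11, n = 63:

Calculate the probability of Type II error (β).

Answer: β ≈ 0.4189

Derivation:
SE = σ/√n = 11/√63 = 1.3859
Critical values: μ₀ ± z_0.025×SE = 148 ± 1.960×1.3859
Acceptance region: (145.2836, 150.7164)
Under H₁ (μ = 151): z_high = (150.7164 - 151)/1.3859 = -0.2046, z_low = (145.2836 - 151)/1.3859 = -4.1247
β = P(not reject | H₁) = Φ(-0.2046) - Φ(-4.1247) ≈ 0.4189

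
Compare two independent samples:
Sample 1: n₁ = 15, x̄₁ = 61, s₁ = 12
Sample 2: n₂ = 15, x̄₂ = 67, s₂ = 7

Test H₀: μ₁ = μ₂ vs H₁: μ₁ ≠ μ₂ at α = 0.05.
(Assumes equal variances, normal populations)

Answer: t = -1.6727, fail to reject H₀

Derivation:
Pooled variance: s²_p = [14×12² + 14×7²]/(28) = 96.5000
s_p = 9.8234
SE = s_p×√(1/n₁ + 1/n₂) = 9.8234×√(1/15 + 1/15) = 3.5870
t = (x̄₁ - x̄₂)/SE = (61 - 67)/3.5870 = -1.6727
df = 28, t-critical = ±2.048
Decision: fail to reject H₀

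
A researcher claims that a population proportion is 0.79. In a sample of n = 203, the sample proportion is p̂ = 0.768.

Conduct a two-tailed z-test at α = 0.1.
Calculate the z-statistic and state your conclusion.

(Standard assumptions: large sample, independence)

H₀: p = 0.79, H₁: p ≠ 0.79
Standard error: SE = √(p₀(1-p₀)/n) = √(0.79×0.21/203) = 0.028587
z-statistic: z = (p̂ - p₀)/SE = (0.768 - 0.79)/0.028587 = -0.7696
Critical value: z_0.05 = ±1.645
p-value = 0.4415
Decision: fail to reject H₀ at α = 0.1

Answer: z = -0.7696, fail to reject H₀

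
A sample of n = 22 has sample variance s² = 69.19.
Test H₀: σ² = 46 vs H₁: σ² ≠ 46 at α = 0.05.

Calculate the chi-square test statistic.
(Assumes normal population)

Answer: χ² = 31.5867, fail to reject H₀

Derivation:
df = n - 1 = 21
χ² = (n-1)s²/σ₀² = 21×69.19/46 = 31.5867
Critical values: χ²_{0.975,21} = 10.283, χ²_{0.025,21} = 35.479
Rejection region: χ² < 10.283 or χ² > 35.479
Decision: fail to reject H₀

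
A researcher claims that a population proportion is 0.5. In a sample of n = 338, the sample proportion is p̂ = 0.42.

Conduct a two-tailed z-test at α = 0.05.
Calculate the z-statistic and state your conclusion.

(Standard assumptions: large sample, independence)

Answer: z = -2.9416, reject H₀

Derivation:
H₀: p = 0.5, H₁: p ≠ 0.5
Standard error: SE = √(p₀(1-p₀)/n) = √(0.5×0.5/338) = 0.027196
z-statistic: z = (p̂ - p₀)/SE = (0.42 - 0.5)/0.027196 = -2.9416
Critical value: z_0.025 = ±1.960
p-value = 0.0033
Decision: reject H₀ at α = 0.05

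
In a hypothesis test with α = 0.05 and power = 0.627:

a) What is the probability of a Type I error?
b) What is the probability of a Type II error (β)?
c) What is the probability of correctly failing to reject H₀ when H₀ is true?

Answer: a) 0.05, b) 0.373, c) 0.95

Derivation:
a) Type I error probability = α = 0.05
b) Power = P(reject H₀ | H₁ true) = 1 - β = 0.627, so Type II error probability = β = 1 - Power = 0.373
c) P(fail to reject H₀ | H₀ true) = 1 - α = 0.95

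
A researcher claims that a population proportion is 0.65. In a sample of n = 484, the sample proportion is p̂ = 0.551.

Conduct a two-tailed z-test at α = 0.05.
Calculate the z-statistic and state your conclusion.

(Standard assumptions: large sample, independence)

Answer: z = -4.5664, reject H₀

Derivation:
H₀: p = 0.65, H₁: p ≠ 0.65
Standard error: SE = √(p₀(1-p₀)/n) = √(0.65×0.35/484) = 0.021680
z-statistic: z = (p̂ - p₀)/SE = (0.551 - 0.65)/0.021680 = -4.5664
Critical value: z_0.025 = ±1.960
p-value < 0.0001
Decision: reject H₀ at α = 0.05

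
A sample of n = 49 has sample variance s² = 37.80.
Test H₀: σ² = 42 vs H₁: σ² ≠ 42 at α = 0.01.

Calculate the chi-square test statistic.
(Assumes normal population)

Answer: χ² = 43.2000, fail to reject H₀

Derivation:
df = n - 1 = 48
χ² = (n-1)s²/σ₀² = 48×37.80/42 = 43.2000
Critical values: χ²_{0.995,48} = 26.511, χ²_{0.005,48} = 76.969
Rejection region: χ² < 26.511 or χ² > 76.969
Decision: fail to reject H₀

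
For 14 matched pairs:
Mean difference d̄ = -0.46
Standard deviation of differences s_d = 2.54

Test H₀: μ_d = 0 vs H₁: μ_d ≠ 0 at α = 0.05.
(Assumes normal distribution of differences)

df = n - 1 = 13
SE = s_d/√n = 2.54/√14 = 0.6788
t = d̄/SE = -0.46/0.6788 = -0.6777
Critical value: t_{0.025,13} = ±2.160
p-value ≈ 0.5098
Decision: fail to reject H₀

Answer: t = -0.6777, fail to reject H₀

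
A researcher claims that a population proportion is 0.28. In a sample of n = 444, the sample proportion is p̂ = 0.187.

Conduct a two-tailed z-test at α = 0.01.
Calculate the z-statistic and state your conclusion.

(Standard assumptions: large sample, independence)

Answer: z = -4.3644, reject H₀

Derivation:
H₀: p = 0.28, H₁: p ≠ 0.28
Standard error: SE = √(p₀(1-p₀)/n) = √(0.28×0.72/444) = 0.021309
z-statistic: z = (p̂ - p₀)/SE = (0.187 - 0.28)/0.021309 = -4.3644
Critical value: z_0.005 = ±2.576
p-value < 0.0001
Decision: reject H₀ at α = 0.01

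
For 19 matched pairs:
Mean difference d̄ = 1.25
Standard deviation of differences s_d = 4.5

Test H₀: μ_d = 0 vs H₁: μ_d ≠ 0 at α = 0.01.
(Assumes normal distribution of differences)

df = n - 1 = 18
SE = s_d/√n = 4.5/√19 = 1.0324
t = d̄/SE = 1.25/1.0324 = 1.2108
Critical value: t_{0.005,18} = ±2.878
p-value ≈ 0.2416
Decision: fail to reject H₀

Answer: t = 1.2108, fail to reject H₀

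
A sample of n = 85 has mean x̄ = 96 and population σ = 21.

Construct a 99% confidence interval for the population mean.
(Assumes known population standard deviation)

Confidence level: 99%, α = 0.01
z_0.005 = 2.576
SE = σ/√n = 21/√85 = 2.2778
Margin of error = 2.576 × 2.2778 = 5.8676
CI: x̄ ± margin = 96 ± 5.8676
CI: (90.1324, 101.8676)

Answer: (90.1324, 101.8676)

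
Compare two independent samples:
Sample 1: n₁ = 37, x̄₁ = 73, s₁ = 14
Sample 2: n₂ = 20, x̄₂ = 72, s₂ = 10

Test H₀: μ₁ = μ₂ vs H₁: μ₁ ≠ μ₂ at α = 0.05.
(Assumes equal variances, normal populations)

Answer: t = 0.2824, fail to reject H₀

Derivation:
Pooled variance: s²_p = [36×14² + 19×10²]/(55) = 162.8364
s_p = 12.7607
SE = s_p×√(1/n₁ + 1/n₂) = 12.7607×√(1/37 + 1/20) = 3.5416
t = (x̄₁ - x̄₂)/SE = (73 - 72)/3.5416 = 0.2824
df = 55, t-critical = ±2.004
Decision: fail to reject H₀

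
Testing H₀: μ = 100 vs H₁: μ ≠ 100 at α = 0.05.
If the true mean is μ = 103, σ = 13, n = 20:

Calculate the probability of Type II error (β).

SE = σ/√n = 13/√20 = 2.9069
Critical values: μ₀ ± z_0.025×SE = 100 ± 1.960×2.9069
Acceptance region: (94.3025, 105.6975)
Under H₁ (μ = 103): z_high = (105.6975 - 103)/2.9069 = 0.9280, z_low = (94.3025 - 103)/2.9069 = -2.9920
β = P(not reject | H₁) = Φ(0.9280) - Φ(-2.9920) ≈ 0.8219

Answer: β ≈ 0.8219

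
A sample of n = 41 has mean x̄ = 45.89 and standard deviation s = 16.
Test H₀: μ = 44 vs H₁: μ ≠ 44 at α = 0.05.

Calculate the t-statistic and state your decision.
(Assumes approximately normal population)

Answer: t = 0.7564, fail to reject H₀

Derivation:
df = n - 1 = 40
SE = s/√n = 16/√41 = 2.4988
t = (x̄ - μ₀)/SE = (45.89 - 44)/2.4988 = 0.7564
Critical value: t_{0.025,40} = ±2.021
p-value ≈ 0.4538
Decision: fail to reject H₀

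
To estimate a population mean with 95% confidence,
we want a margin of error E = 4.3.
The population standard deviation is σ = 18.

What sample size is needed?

Answer: n = 68

Derivation:
z_0.025 = 1.960
n = (z×σ/E)² = (1.960×18/4.3)²
n = 67.3163
Round up: n = 68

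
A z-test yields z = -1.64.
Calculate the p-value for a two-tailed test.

Answer: p-value ≈ 0.1010

Derivation:
For z = -1.64:
p = 2×P(Z > |-1.64|) = 2×(1 - Φ(1.64)) = 0.1010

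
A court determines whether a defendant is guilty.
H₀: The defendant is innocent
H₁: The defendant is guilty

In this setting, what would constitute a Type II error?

Answer: Acquitting a guilty person

Derivation:
A Type I error (probability α) occurs when we reject a true H₀.
A Type II error (probability β) occurs when we fail to reject a false H₀.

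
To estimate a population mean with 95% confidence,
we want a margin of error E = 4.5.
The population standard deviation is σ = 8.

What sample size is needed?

Answer: n = 13

Derivation:
z_0.025 = 1.960
n = (z×σ/E)² = (1.960×8/4.5)²
n = 12.1414
Round up: n = 13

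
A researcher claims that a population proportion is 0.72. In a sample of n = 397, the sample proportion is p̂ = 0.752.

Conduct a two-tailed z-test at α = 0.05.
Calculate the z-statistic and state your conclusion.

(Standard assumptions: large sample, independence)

H₀: p = 0.72, H₁: p ≠ 0.72
Standard error: SE = √(p₀(1-p₀)/n) = √(0.72×0.28/397) = 0.022535
z-statistic: z = (p̂ - p₀)/SE = (0.752 - 0.72)/0.022535 = 1.4200
Critical value: z_0.025 = ±1.960
p-value = 0.1556
Decision: fail to reject H₀ at α = 0.05

Answer: z = 1.4200, fail to reject H₀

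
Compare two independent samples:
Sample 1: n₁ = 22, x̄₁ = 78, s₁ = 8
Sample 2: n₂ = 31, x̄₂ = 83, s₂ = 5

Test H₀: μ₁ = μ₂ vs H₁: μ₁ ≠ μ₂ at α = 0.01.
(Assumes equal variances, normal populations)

Pooled variance: s²_p = [21×8² + 30×5²]/(51) = 41.0588
s_p = 6.4077
SE = s_p×√(1/n₁ + 1/n₂) = 6.4077×√(1/22 + 1/31) = 1.7863
t = (x̄₁ - x̄₂)/SE = (78 - 83)/1.7863 = -2.7991
df = 51, t-critical = ±2.676
Decision: reject H₀

Answer: t = -2.7991, reject H₀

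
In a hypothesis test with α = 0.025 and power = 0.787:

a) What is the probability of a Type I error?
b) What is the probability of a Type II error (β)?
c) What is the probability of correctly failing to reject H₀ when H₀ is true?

Answer: a) 0.025, b) 0.213, c) 0.975

Derivation:
a) Type I error probability = α = 0.025
b) Power = P(reject H₀ | H₁ true) = 1 - β = 0.787, so Type II error probability = β = 1 - Power = 0.213
c) P(fail to reject H₀ | H₀ true) = 1 - α = 0.975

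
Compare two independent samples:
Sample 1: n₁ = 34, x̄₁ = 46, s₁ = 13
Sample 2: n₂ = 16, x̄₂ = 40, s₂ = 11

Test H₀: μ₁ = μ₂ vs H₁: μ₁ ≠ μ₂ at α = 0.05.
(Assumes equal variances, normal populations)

Pooled variance: s²_p = [33×13² + 15×11²]/(48) = 154.0000
s_p = 12.4097
SE = s_p×√(1/n₁ + 1/n₂) = 12.4097×√(1/34 + 1/16) = 3.7622
t = (x̄₁ - x̄₂)/SE = (46 - 40)/3.7622 = 1.5948
df = 48, t-critical = ±2.011
Decision: fail to reject H₀

Answer: t = 1.5948, fail to reject H₀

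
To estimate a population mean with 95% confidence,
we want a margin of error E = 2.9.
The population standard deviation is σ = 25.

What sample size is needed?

Answer: n = 286

Derivation:
z_0.025 = 1.960
n = (z×σ/E)² = (1.960×25/2.9)²
n = 285.4935
Round up: n = 286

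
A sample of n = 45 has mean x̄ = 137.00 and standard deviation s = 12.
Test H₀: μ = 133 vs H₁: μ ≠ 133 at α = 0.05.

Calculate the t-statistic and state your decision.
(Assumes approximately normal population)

df = n - 1 = 44
SE = s/√n = 12/√45 = 1.7889
t = (x̄ - μ₀)/SE = (137.00 - 133)/1.7889 = 2.2360
Critical value: t_{0.025,44} = ±2.015
p-value ≈ 0.0305
Decision: reject H₀

Answer: t = 2.2360, reject H₀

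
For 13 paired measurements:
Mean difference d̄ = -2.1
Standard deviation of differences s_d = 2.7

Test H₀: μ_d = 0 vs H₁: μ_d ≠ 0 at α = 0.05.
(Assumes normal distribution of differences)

Answer: t = -2.8045, reject H₀

Derivation:
df = n - 1 = 12
SE = s_d/√n = 2.7/√13 = 0.7488
t = d̄/SE = -2.1/0.7488 = -2.8045
Critical value: t_{0.025,12} = ±2.179
p-value ≈ 0.0159
Decision: reject H₀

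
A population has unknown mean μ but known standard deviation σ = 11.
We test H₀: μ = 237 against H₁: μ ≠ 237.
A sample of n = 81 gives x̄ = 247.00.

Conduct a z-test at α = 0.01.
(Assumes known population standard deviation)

Answer: z = 8.1820, reject H₀

Derivation:
Standard error: SE = σ/√n = 11/√81 = 1.2222
z-statistic: z = (x̄ - μ₀)/SE = (247.00 - 237)/1.2222 = 8.1820
Critical value: ±2.576
p-value < 0.0001
Decision: reject H₀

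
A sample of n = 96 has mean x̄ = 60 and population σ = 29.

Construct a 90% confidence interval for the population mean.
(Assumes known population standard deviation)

Confidence level: 90%, α = 0.1
z_0.05 = 1.645
SE = σ/√n = 29/√96 = 2.9598
Margin of error = 1.645 × 2.9598 = 4.8689
CI: x̄ ± margin = 60 ± 4.8689
CI: (55.1311, 64.8689)

Answer: (55.1311, 64.8689)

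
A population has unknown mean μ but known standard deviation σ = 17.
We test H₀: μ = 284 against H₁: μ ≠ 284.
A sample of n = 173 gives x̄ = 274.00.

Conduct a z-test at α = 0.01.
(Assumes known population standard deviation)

Standard error: SE = σ/√n = 17/√173 = 1.2925
z-statistic: z = (x̄ - μ₀)/SE = (274.00 - 284)/1.2925 = -7.7369
Critical value: ±2.576
p-value < 0.0001
Decision: reject H₀

Answer: z = -7.7369, reject H₀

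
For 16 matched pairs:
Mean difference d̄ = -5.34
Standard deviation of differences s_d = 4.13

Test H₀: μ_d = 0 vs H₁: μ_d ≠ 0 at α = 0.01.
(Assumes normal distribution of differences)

df = n - 1 = 15
SE = s_d/√n = 4.13/√16 = 1.0325
t = d̄/SE = -5.34/1.0325 = -5.1719
Critical value: t_{0.005,15} = ±2.947
p-value ≈ 0.0001
Decision: reject H₀

Answer: t = -5.1719, reject H₀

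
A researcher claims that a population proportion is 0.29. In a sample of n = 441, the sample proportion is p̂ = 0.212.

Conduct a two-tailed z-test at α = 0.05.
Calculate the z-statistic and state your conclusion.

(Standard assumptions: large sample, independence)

H₀: p = 0.29, H₁: p ≠ 0.29
Standard error: SE = √(p₀(1-p₀)/n) = √(0.29×0.71/441) = 0.021608
z-statistic: z = (p̂ - p₀)/SE = (0.212 - 0.29)/0.021608 = -3.6098
Critical value: z_0.025 = ±1.960
p-value = 0.0003
Decision: reject H₀ at α = 0.05

Answer: z = -3.6098, reject H₀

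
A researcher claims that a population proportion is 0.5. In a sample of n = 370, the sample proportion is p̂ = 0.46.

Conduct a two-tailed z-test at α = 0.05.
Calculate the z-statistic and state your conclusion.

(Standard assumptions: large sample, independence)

H₀: p = 0.5, H₁: p ≠ 0.5
Standard error: SE = √(p₀(1-p₀)/n) = √(0.5×0.5/370) = 0.025994
z-statistic: z = (p̂ - p₀)/SE = (0.46 - 0.5)/0.025994 = -1.5388
Critical value: z_0.025 = ±1.960
p-value = 0.1239
Decision: fail to reject H₀ at α = 0.05

Answer: z = -1.5388, fail to reject H₀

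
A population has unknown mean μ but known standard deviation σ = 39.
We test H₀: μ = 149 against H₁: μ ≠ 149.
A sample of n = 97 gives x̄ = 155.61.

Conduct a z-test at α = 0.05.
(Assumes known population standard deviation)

Answer: z = 1.6692, fail to reject H₀

Derivation:
Standard error: SE = σ/√n = 39/√97 = 3.9599
z-statistic: z = (x̄ - μ₀)/SE = (155.61 - 149)/3.9599 = 1.6692
Critical value: ±1.960
p-value = 0.0951
Decision: fail to reject H₀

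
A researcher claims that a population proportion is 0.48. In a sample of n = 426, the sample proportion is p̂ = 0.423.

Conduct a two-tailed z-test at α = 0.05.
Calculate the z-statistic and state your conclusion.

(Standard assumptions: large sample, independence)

Answer: z = -2.3548, reject H₀

Derivation:
H₀: p = 0.48, H₁: p ≠ 0.48
Standard error: SE = √(p₀(1-p₀)/n) = √(0.48×0.52/426) = 0.024206
z-statistic: z = (p̂ - p₀)/SE = (0.423 - 0.48)/0.024206 = -2.3548
Critical value: z_0.025 = ±1.960
p-value = 0.0185
Decision: reject H₀ at α = 0.05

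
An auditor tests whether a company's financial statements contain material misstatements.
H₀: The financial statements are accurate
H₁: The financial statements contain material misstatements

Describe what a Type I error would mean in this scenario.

Answer: Concluding the statements are misstated when they are actually accurate

Derivation:
Type I error: rejecting H₀ when it is actually true (false positive).
Type II error: failing to reject H₀ when H₁ is actually true (false negative).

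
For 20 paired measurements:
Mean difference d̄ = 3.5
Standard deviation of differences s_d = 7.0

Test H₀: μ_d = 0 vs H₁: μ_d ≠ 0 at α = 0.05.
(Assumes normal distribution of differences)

df = n - 1 = 19
SE = s_d/√n = 7.0/√20 = 1.5652
t = d̄/SE = 3.5/1.5652 = 2.2361
Critical value: t_{0.025,19} = ±2.093
p-value ≈ 0.0375
Decision: reject H₀

Answer: t = 2.2361, reject H₀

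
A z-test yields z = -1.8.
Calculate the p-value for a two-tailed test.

For z = -1.8:
p = 2×P(Z > |-1.8|) = 2×(1 - Φ(1.8)) = 0.0719

Answer: p-value ≈ 0.0719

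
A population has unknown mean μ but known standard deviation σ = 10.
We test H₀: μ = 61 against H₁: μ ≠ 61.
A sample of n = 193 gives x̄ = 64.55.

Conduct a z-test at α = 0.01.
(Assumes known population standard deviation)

Standard error: SE = σ/√n = 10/√193 = 0.7198
z-statistic: z = (x̄ - μ₀)/SE = (64.55 - 61)/0.7198 = 4.9319
Critical value: ±2.576
p-value < 0.0001
Decision: reject H₀

Answer: z = 4.9319, reject H₀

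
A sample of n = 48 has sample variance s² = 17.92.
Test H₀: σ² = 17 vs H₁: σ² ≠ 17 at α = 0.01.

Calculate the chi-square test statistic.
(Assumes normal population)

Answer: χ² = 49.5435, fail to reject H₀

Derivation:
df = n - 1 = 47
χ² = (n-1)s²/σ₀² = 47×17.92/17 = 49.5435
Critical values: χ²_{0.995,47} = 25.775, χ²_{0.005,47} = 75.704
Rejection region: χ² < 25.775 or χ² > 75.704
Decision: fail to reject H₀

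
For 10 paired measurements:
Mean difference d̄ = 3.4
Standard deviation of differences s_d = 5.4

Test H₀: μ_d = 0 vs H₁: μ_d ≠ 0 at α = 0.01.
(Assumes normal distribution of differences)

df = n - 1 = 9
SE = s_d/√n = 5.4/√10 = 1.7076
t = d̄/SE = 3.4/1.7076 = 1.9911
Critical value: t_{0.005,9} = ±3.250
p-value ≈ 0.0777
Decision: fail to reject H₀

Answer: t = 1.9911, fail to reject H₀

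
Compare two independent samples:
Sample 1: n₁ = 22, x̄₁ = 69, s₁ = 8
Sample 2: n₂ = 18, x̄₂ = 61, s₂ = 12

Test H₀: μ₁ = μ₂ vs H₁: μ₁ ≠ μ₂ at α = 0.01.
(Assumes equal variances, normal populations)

Pooled variance: s²_p = [21×8² + 17×12²]/(38) = 99.7895
s_p = 9.9895
SE = s_p×√(1/n₁ + 1/n₂) = 9.9895×√(1/22 + 1/18) = 3.1749
t = (x̄₁ - x̄₂)/SE = (69 - 61)/3.1749 = 2.5198
df = 38, t-critical = ±2.712
Decision: fail to reject H₀

Answer: t = 2.5198, fail to reject H₀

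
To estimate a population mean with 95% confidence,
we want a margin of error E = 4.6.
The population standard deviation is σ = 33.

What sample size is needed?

z_0.025 = 1.960
n = (z×σ/E)² = (1.960×33/4.6)²
n = 197.7081
Round up: n = 198

Answer: n = 198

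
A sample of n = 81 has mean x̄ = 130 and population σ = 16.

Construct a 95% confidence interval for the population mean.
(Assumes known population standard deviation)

Confidence level: 95%, α = 0.05
z_0.025 = 1.960
SE = σ/√n = 16/√81 = 1.7778
Margin of error = 1.960 × 1.7778 = 3.4845
CI: x̄ ± margin = 130 ± 3.4845
CI: (126.5155, 133.4845)

Answer: (126.5155, 133.4845)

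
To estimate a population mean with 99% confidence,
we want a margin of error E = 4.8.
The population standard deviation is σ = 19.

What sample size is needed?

Answer: n = 104

Derivation:
z_0.005 = 2.576
n = (z×σ/E)² = (2.576×19/4.8)²
n = 103.9720
Round up: n = 104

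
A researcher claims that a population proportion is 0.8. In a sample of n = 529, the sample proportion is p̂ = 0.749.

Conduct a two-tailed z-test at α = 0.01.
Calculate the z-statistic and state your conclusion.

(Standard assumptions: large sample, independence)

H₀: p = 0.8, H₁: p ≠ 0.8
Standard error: SE = √(p₀(1-p₀)/n) = √(0.8×0.2/529) = 0.017391
z-statistic: z = (p̂ - p₀)/SE = (0.749 - 0.8)/0.017391 = -2.9326
Critical value: z_0.005 = ±2.576
p-value = 0.0034
Decision: reject H₀ at α = 0.01

Answer: z = -2.9326, reject H₀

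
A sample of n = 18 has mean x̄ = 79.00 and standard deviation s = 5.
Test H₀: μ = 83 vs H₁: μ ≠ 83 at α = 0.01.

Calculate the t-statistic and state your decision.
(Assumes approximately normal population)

Answer: t = -3.3941, reject H₀

Derivation:
df = n - 1 = 17
SE = s/√n = 5/√18 = 1.1785
t = (x̄ - μ₀)/SE = (79.00 - 83)/1.1785 = -3.3941
Critical value: t_{0.005,17} = ±2.898
p-value ≈ 0.0035
Decision: reject H₀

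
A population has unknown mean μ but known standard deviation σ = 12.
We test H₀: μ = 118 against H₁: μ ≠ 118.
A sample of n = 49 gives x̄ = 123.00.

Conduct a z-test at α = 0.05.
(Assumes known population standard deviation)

Answer: z = 2.9166, reject H₀

Derivation:
Standard error: SE = σ/√n = 12/√49 = 1.7143
z-statistic: z = (x̄ - μ₀)/SE = (123.00 - 118)/1.7143 = 2.9166
Critical value: ±1.960
p-value = 0.0035
Decision: reject H₀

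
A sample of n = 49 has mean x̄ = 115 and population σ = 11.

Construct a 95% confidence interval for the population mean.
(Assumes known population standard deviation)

Answer: (111.9201, 118.0799)

Derivation:
Confidence level: 95%, α = 0.05
z_0.025 = 1.960
SE = σ/√n = 11/√49 = 1.5714
Margin of error = 1.960 × 1.5714 = 3.0799
CI: x̄ ± margin = 115 ± 3.0799
CI: (111.9201, 118.0799)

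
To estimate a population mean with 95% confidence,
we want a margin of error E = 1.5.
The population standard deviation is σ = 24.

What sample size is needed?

Answer: n = 984

Derivation:
z_0.025 = 1.960
n = (z×σ/E)² = (1.960×24/1.5)²
n = 983.4496
Round up: n = 984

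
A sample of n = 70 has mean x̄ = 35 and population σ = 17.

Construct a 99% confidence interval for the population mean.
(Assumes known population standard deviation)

Confidence level: 99%, α = 0.01
z_0.005 = 2.576
SE = σ/√n = 17/√70 = 2.0319
Margin of error = 2.576 × 2.0319 = 5.2342
CI: x̄ ± margin = 35 ± 5.2342
CI: (29.7658, 40.2342)

Answer: (29.7658, 40.2342)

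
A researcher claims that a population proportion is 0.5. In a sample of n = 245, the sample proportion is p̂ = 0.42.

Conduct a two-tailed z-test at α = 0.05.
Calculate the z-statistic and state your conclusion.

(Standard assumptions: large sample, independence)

H₀: p = 0.5, H₁: p ≠ 0.5
Standard error: SE = √(p₀(1-p₀)/n) = √(0.5×0.5/245) = 0.031944
z-statistic: z = (p̂ - p₀)/SE = (0.42 - 0.5)/0.031944 = -2.5044
Critical value: z_0.025 = ±1.960
p-value = 0.0123
Decision: reject H₀ at α = 0.05

Answer: z = -2.5044, reject H₀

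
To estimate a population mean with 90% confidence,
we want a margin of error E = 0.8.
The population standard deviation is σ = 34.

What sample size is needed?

Answer: n = 4888

Derivation:
z_0.05 = 1.645
n = (z×σ/E)² = (1.645×34/0.8)²
n = 4887.7577
Round up: n = 4888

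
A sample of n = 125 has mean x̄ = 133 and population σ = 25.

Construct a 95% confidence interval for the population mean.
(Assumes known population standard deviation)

Confidence level: 95%, α = 0.05
z_0.025 = 1.960
SE = σ/√n = 25/√125 = 2.2361
Margin of error = 1.960 × 2.2361 = 4.3828
CI: x̄ ± margin = 133 ± 4.3828
CI: (128.6172, 137.3828)

Answer: (128.6172, 137.3828)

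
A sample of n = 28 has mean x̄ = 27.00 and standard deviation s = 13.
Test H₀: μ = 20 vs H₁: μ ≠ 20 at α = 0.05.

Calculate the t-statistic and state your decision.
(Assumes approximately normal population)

Answer: t = 2.8492, reject H₀

Derivation:
df = n - 1 = 27
SE = s/√n = 13/√28 = 2.4568
t = (x̄ - μ₀)/SE = (27.00 - 20)/2.4568 = 2.8492
Critical value: t_{0.025,27} = ±2.052
p-value ≈ 0.0083
Decision: reject H₀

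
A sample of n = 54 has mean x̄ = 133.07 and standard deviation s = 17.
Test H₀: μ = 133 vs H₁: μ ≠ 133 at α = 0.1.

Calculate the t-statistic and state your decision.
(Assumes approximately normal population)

Answer: t = 0.0303, fail to reject H₀

Derivation:
df = n - 1 = 53
SE = s/√n = 17/√54 = 2.3134
t = (x̄ - μ₀)/SE = (133.07 - 133)/2.3134 = 0.0303
Critical value: t_{0.05,53} = ±1.674
p-value ≈ 0.9759
Decision: fail to reject H₀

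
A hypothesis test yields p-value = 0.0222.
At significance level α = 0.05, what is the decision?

Answer: reject H₀

Derivation:
Compare p-value to α:
0.0222 < 0.05
Decision: reject H₀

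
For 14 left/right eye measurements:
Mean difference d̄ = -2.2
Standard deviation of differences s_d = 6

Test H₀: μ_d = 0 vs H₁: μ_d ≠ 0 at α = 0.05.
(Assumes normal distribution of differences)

df = n - 1 = 13
SE = s_d/√n = 6/√14 = 1.6036
t = d̄/SE = -2.2/1.6036 = -1.3719
Critical value: t_{0.025,13} = ±2.160
p-value ≈ 0.1933
Decision: fail to reject H₀

Answer: t = -1.3719, fail to reject H₀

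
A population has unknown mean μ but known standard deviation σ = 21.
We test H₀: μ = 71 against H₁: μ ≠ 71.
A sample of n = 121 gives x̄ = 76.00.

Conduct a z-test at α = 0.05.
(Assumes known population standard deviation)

Standard error: SE = σ/√n = 21/√121 = 1.9091
z-statistic: z = (x̄ - μ₀)/SE = (76.00 - 71)/1.9091 = 2.6190
Critical value: ±1.960
p-value = 0.0088
Decision: reject H₀

Answer: z = 2.6190, reject H₀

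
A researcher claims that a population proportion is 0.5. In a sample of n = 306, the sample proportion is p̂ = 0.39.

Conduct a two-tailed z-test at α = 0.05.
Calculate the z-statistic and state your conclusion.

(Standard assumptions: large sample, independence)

Answer: z = -3.8484, reject H₀

Derivation:
H₀: p = 0.5, H₁: p ≠ 0.5
Standard error: SE = √(p₀(1-p₀)/n) = √(0.5×0.5/306) = 0.028583
z-statistic: z = (p̂ - p₀)/SE = (0.39 - 0.5)/0.028583 = -3.8484
Critical value: z_0.025 = ±1.960
p-value = 0.0001
Decision: reject H₀ at α = 0.05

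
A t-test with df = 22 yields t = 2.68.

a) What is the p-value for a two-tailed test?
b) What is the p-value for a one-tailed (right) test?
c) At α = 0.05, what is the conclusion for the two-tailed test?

Using t-distribution with df = 22:
a) Two-tailed: p = 2×P(T > 2.68) = 0.0137
b) One-tailed: p = P(T > 2.68) = 0.0068
c) 0.0137 < 0.05, reject H₀

Answer: a) 0.0137, b) 0.0068, c) reject H₀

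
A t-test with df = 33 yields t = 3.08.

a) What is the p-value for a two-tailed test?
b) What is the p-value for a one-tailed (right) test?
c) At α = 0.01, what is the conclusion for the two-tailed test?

Using t-distribution with df = 33:
a) Two-tailed: p = 2×P(T > 3.08) = 0.0042
b) One-tailed: p = P(T > 3.08) = 0.0021
c) 0.0042 < 0.01, reject H₀

Answer: a) 0.0042, b) 0.0021, c) reject H₀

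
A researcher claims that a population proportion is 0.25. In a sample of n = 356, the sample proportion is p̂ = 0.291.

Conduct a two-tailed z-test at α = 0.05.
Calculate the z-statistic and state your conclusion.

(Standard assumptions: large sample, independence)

H₀: p = 0.25, H₁: p ≠ 0.25
Standard error: SE = √(p₀(1-p₀)/n) = √(0.25×0.75/356) = 0.022950
z-statistic: z = (p̂ - p₀)/SE = (0.291 - 0.25)/0.022950 = 1.7865
Critical value: z_0.025 = ±1.960
p-value = 0.0740
Decision: fail to reject H₀ at α = 0.05

Answer: z = 1.7865, fail to reject H₀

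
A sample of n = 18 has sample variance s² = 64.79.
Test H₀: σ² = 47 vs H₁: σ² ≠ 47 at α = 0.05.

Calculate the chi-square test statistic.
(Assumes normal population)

Answer: χ² = 23.4347, fail to reject H₀

Derivation:
df = n - 1 = 17
χ² = (n-1)s²/σ₀² = 17×64.79/47 = 23.4347
Critical values: χ²_{0.975,17} = 7.564, χ²_{0.025,17} = 30.191
Rejection region: χ² < 7.564 or χ² > 30.191
Decision: fail to reject H₀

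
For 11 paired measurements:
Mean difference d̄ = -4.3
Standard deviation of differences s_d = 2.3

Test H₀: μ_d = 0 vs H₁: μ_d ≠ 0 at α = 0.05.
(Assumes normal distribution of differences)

Answer: t = -6.2004, reject H₀

Derivation:
df = n - 1 = 10
SE = s_d/√n = 2.3/√11 = 0.6935
t = d̄/SE = -4.3/0.6935 = -6.2004
Critical value: t_{0.025,10} = ±2.228
p-value ≈ 0.0001
Decision: reject H₀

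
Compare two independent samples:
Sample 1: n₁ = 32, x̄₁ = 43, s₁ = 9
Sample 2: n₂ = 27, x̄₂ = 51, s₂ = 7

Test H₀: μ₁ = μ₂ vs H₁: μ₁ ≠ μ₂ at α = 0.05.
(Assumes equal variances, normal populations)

Pooled variance: s²_p = [31×9² + 26×7²]/(57) = 66.4035
s_p = 8.1488
SE = s_p×√(1/n₁ + 1/n₂) = 8.1488×√(1/32 + 1/27) = 2.1294
t = (x̄₁ - x̄₂)/SE = (43 - 51)/2.1294 = -3.7569
df = 57, t-critical = ±2.002
Decision: reject H₀

Answer: t = -3.7569, reject H₀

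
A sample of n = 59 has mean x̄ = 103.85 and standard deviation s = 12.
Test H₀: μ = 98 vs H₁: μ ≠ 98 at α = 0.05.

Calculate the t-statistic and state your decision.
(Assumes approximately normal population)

df = n - 1 = 58
SE = s/√n = 12/√59 = 1.5623
t = (x̄ - μ₀)/SE = (103.85 - 98)/1.5623 = 3.7445
Critical value: t_{0.025,58} = ±2.002
p-value ≈ 0.0004
Decision: reject H₀

Answer: t = 3.7445, reject H₀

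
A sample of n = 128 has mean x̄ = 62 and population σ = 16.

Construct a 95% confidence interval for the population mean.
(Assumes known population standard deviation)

Confidence level: 95%, α = 0.05
z_0.025 = 1.960
SE = σ/√n = 16/√128 = 1.4142
Margin of error = 1.960 × 1.4142 = 2.7718
CI: x̄ ± margin = 62 ± 2.7718
CI: (59.2282, 64.7718)

Answer: (59.2282, 64.7718)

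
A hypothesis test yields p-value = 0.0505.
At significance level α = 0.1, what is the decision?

Compare p-value to α:
0.0505 < 0.1
Decision: reject H₀

Answer: reject H₀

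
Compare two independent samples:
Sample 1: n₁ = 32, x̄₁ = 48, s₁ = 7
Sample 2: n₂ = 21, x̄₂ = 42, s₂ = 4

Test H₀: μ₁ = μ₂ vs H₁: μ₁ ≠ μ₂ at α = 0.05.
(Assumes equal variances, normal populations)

Pooled variance: s²_p = [31×7² + 20×4²]/(51) = 36.0588
s_p = 6.0049
SE = s_p×√(1/n₁ + 1/n₂) = 6.0049×√(1/32 + 1/21) = 1.6864
t = (x̄₁ - x̄₂)/SE = (48 - 42)/1.6864 = 3.5579
df = 51, t-critical = ±2.008
Decision: reject H₀

Answer: t = 3.5579, reject H₀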